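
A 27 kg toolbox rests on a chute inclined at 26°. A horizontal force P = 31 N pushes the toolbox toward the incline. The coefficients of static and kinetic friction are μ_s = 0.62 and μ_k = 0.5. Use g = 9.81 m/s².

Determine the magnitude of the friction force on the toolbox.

Normal direction: N = m g cos θ + P sin θ = 251.7 N.
Along the incline, the net driving force (taking up-slope positive) is P cos θ − m g sin θ = 27.86 − 116.1 = -88.25 N, so equilibrium requires friction f = 88.25 N (up-slope).
Maximum static friction: μ_s N = 0.62 × 251.7 = 156 N.
|f_req| = 88.25 ≤ 156 N → the toolbox is in equilibrium; friction equals the required value.

f ≈ 88.2 N (up the incline)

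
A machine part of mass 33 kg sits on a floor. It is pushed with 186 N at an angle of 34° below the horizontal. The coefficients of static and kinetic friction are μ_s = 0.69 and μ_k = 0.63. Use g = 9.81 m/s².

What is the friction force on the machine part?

f ≈ 154 N

N = m g + P sin α = 323.7 + 186×sin 34° = 427.7 N.
The horizontal driving force is P cos α = 154.2 N, so equilibrium needs friction f = 154.2 N.
The static-friction limit is μ_s N = 295.1 N.
Since 154.2 N does not exceed the limit, the machine part stays at rest and f = 154 N.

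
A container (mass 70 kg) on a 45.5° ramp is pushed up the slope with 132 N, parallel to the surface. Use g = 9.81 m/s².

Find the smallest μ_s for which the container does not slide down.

N = m g cos θ = 481.3 N.
Friction must make up the shortfall along the incline: f = m g sin θ − P = 489.8 − 132 = 357.8 N.
At the threshold f = μ_s N, so μ_s,min = 357.8/481.3 = 0.743.

μ_s,min ≈ 0.743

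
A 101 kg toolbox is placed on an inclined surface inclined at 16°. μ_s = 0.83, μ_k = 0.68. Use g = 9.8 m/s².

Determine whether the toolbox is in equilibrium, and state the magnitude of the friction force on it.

N = m g cos θ = 951 N.
Down-slope weight component: m g sin θ = 273 N.
μ_s N = 790 N.
273 ≤ 790 N, so it stays put; friction = 273 N.

f ≈ 273 N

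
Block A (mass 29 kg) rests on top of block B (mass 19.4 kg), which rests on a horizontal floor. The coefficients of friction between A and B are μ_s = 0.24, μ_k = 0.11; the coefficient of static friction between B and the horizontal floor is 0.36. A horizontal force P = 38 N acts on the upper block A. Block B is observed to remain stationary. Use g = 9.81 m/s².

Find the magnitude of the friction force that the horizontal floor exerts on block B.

f ≈ 38 N

Normal force at the A–B interface: N₁ = m_A g = 284.5 N.
So the A–B interface can sustain at most μ_s N₁ = 68.28 N of static friction.
P = 38 N is within that limit, so A and B move together (both at rest); the A–B friction is simply f₁ = P = 38 N.
By Newton's third law B feels 38 N forward from A. With B stationary, the floor's static friction on B balances it: f₂ = 38 N (well within μ_s(m_A+m_B)g = 170.9 N).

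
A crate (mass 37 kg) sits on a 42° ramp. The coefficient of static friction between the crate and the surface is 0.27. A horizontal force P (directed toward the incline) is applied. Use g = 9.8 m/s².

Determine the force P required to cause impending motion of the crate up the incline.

At impending motion up the slope, friction acts down-slope at its limit: f = μ_s N.
Perpendicular to the incline: N = m g cos θ + P sin θ.
Along the incline: P cos θ = m g sin θ + μ_s N = m g sin θ + μ_s (m g cos θ + P sin θ).
Solving, P (cos θ − μ_s sin θ) = m g (sin θ + μ_s cos θ), so P = 37×9.8×(sin 42° + 0.27 cos 42°)/(cos 42° − 0.27 sin 42°) = 363×0.8698/0.5625 = 561 N.

P ≈ 561 N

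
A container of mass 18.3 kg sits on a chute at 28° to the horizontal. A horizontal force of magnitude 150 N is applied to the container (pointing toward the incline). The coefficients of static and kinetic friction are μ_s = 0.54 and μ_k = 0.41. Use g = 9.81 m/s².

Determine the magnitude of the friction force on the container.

f ≈ 48.2 N (down the incline)

Resolve perpendicular to the incline: N = m g cos θ + P sin θ = 18.3×9.81×cos 28° + 150×sin 28° = 228.9 N.
Parallel to the incline: P cos θ − m g sin θ = 132.4 − 84.28 = 48.16 N; the friction needed to balance this is 48.16 N acting down the slope.
The limit of static friction is μ_s N = 123.6 N.
Since 48.16 N is within the 123.6 N limit, the container stays put and friction is exactly 48.2 N.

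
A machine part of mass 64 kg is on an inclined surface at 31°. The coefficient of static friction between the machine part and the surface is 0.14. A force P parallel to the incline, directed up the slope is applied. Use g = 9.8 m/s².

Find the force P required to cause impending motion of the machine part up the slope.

P ≈ 398 N

At impending motion up the slope, friction acts down-slope at its limit: f = μ_s N.
P is parallel to the surface, so N = m g cos θ = 538 N.
Along the incline: P = m g sin θ + μ_s N = 323 + 0.14×538 = 398 N.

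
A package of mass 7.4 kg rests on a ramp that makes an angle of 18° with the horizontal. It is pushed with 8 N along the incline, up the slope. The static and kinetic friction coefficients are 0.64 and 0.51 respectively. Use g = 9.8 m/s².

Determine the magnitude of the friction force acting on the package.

Perpendicular to the surface, N = m g cos θ = 7.4·9.8·cos 18° = 68.97 N.
For equilibrium along the incline the friction force must supply f = m g sin θ − P = 22.41 − 8 = 14.41 N (positive meaning up-slope).
The static-friction ceiling is μ_s N = 0.64 × 68.97 = 44.14 N.
Since |14.41| ≤ 44.14 N, no slip — friction simply equals what equilibrium demands.

f ≈ 14.4 N (up the incline)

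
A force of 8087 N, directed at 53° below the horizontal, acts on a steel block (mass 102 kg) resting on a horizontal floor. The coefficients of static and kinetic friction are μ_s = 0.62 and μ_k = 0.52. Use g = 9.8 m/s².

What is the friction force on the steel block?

N = m g + P sin α = 999.6 + 8087×sin 53° = 7458 N.
Horizontally, friction must balance P cos α = 4867 N.
The static-friction limit is μ_s N = 4624 N.
The required friction exceeds μ_s N, so the steel block moves and f = μ_k N = 3880 N.

f ≈ 3880 N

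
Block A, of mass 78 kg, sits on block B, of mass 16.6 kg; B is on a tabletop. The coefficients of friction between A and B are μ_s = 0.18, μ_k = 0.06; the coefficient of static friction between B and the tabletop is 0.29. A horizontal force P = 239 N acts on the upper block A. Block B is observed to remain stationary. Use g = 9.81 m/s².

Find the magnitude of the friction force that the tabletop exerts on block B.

f ≈ 45.9 N

Normal force at the A–B interface: N₁ = m_A g = 765.2 N.
Maximum static friction on A from B: μ_s N₁ = 0.18×765.2 = 137.7 N.
P = 239 N exceeds that limit, so A slips over B and the interface friction becomes kinetic: f₁ = μ_k N₁ = 0.06×765.2 = 45.9 N.
B experiences an equal 45.9 N forward from A (third law). B is in equilibrium, so the floor supplies f₂ = 45.9 N of static friction (limit μ_s(m_A+m_B)g = 269.1 N, not exceeded).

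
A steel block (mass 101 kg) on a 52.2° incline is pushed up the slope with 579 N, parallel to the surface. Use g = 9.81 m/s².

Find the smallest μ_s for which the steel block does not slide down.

N = m g cos θ = 607.3 N.
Friction must make up the shortfall along the incline: f = m g sin θ − P = 782.9 − 579 = 203.9 N.
At the threshold f = μ_s N, so μ_s,min = 203.9/607.3 = 0.336.

μ_s,min ≈ 0.336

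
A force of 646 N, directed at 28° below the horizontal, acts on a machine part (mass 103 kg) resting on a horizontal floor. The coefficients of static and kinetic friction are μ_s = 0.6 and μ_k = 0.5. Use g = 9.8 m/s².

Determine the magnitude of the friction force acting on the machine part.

f ≈ 570 N

The vertical component of P adds to the normal force: N = m g + P sin α = 1009 + 303.3 = 1313 N.
Horizontally, friction must balance P cos α = 570.4 N.
The static-friction limit is μ_s N = 787.6 N.
570.4 ≤ 787.6 N → static; friction equals the required 570 N.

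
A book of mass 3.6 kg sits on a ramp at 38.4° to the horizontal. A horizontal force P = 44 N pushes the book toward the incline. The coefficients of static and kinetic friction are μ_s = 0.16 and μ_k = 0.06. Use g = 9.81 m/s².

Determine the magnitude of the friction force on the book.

The horizontal push has a component P sin θ into the surface, so N = m g cos θ + P sin θ = 27.68 + 27.33 = 55.01 N.
Parallel to the incline: P cos θ − m g sin θ = 34.48 − 21.94 = 12.55 N; the friction needed to balance this is 12.55 N acting down the slope.
Maximum static friction: μ_s N = 0.16 × 55.01 = 8.801 N.
|f_req| = 12.55 > 8.801 N → the book slides up the incline; f = μ_k N = 0.06 × 55.01 = 3.3 N.

f ≈ 3.3 N (down the incline)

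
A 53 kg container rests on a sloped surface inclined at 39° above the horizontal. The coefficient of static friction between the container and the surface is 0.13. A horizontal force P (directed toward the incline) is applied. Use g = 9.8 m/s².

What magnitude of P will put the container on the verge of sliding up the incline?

At impending motion up the slope, friction acts down-slope at its limit: f = μ_s N.
Perpendicular to the incline: N = m g cos θ + P sin θ.
Along the incline: P cos θ = m g sin θ + μ_s N = m g sin θ + μ_s (m g cos θ + P sin θ).
Solving, P (cos θ − μ_s sin θ) = m g (sin θ + μ_s cos θ), so P = 53×9.8×(sin 39° + 0.13 cos 39°)/(cos 39° − 0.13 sin 39°) = 519×0.7303/0.6953 = 546 N.

P ≈ 546 N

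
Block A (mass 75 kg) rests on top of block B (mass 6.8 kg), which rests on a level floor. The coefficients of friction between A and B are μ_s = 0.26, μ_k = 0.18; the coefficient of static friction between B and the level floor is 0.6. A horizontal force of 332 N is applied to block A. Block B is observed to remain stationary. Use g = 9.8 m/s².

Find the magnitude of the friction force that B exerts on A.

f ≈ 132 N

Between the blocks, N₁ = m_A g = 735 N.
So the A–B interface can sustain at most μ_s N₁ = 191.1 N of static friction.
Since P = 332 N > 191.1 N, A slides on B; the A–B friction is kinetic: f₁ = μ_k N₁ = 0.18×735 = 132 N.
B experiences an equal 132 N forward from A (third law). B is in equilibrium, so the floor supplies f₂ = 132 N of static friction (limit μ_s(m_A+m_B)g = 481 N, not exceeded).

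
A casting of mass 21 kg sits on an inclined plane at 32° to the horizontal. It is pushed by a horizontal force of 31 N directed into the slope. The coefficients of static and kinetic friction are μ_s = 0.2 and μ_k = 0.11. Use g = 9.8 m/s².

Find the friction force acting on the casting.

Normal direction: N = m g cos θ + P sin θ = 191 N.
Along the incline, the net driving force (taking up-slope positive) is P cos θ − m g sin θ = 26.29 − 109.1 = -82.77 N, so equilibrium requires friction f = 82.77 N (up-slope).
Maximum static friction: μ_s N = 0.2 × 191 = 38.19 N.
|f_req| = 82.77 > 38.19 N → the casting slides down the incline; f = μ_k N = 0.11 × 191 = 21 N.

f ≈ 21 N (up the incline)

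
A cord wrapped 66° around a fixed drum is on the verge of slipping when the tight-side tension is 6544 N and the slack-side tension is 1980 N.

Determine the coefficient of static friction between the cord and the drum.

μ ≈ 1.04

T₂/T₁ = e^{μβ} → μ = ln(T₂/T₁)/β.
β = 66° = 1.152 rad.
μ = ln(6544/1980)/1.152 = ln(3.305)/1.152 = 1.04.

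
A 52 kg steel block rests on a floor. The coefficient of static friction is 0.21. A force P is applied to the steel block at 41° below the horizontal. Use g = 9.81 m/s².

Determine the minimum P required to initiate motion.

P ≈ 174 N

N = m g + P sin α (the push presses the steel block into the floor).
At impending slip, P cos α = μ_s N = μ_s (m g + P sin α).
Solving: P (cos α − μ_s sin α) = μ_s m g → P = 0.21×510/(cos 41° − 0.21 sin 41°) = 107/0.6169 = 174 N.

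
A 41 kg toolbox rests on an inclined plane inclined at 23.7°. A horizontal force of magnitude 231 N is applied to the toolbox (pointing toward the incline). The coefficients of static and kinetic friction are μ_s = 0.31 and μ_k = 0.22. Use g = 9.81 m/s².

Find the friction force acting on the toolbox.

Normal direction: N = m g cos θ + P sin θ = 461.1 N.
Parallel to the incline: P cos θ − m g sin θ = 211.5 − 161.7 = 49.85 N; the friction needed to balance this is 49.85 N acting down the slope.
The limit of static friction is μ_s N = 143 N.
Since 49.85 N is within the 143 N limit, the toolbox stays put and friction is exactly 49.9 N.

f ≈ 49.9 N (down the incline)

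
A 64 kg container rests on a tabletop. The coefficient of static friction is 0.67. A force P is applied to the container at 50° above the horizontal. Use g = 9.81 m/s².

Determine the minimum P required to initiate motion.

N = m g − P sin α (the pull lifts the container).
At impending slip, P cos α = μ_s N = μ_s (m g − P sin α).
Solving: P (cos α + μ_s sin α) = μ_s m g → P = 0.67×628/(cos 50° + 0.67 sin 50°) = 421/1.156 = 364 N.

P ≈ 364 N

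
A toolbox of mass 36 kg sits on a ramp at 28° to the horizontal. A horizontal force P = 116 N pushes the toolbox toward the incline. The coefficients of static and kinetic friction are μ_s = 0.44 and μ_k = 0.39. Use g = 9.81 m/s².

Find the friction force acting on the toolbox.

Normal direction: N = m g cos θ + P sin θ = 366.3 N.
Parallel to the incline: P cos θ − m g sin θ = 102.4 − 165.8 = -63.38 N; the friction needed to balance this is 63.38 N acting up the slope.
Maximum static friction: μ_s N = 0.44 × 366.3 = 161.2 N.
Since 63.38 N is within the 161.2 N limit, the toolbox stays put and friction is exactly 63.4 N.

f ≈ 63.4 N (up the incline)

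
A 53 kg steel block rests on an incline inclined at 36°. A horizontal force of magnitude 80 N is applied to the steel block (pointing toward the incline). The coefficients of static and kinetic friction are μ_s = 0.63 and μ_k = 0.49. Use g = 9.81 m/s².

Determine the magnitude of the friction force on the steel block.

Normal direction: N = m g cos θ + P sin θ = 467.7 N.
Parallel to the incline: P cos θ − m g sin θ = 64.72 − 305.6 = -240.9 N; the friction needed to balance this is 240.9 N acting up the slope.
Maximum static friction: μ_s N = 0.63 × 467.7 = 294.6 N.
Since 240.9 N is within the 294.6 N limit, the steel block stays put and friction is exactly 241 N.

f ≈ 241 N (up the incline)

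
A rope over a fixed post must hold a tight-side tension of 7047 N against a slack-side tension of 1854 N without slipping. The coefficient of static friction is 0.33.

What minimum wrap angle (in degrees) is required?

T₂/T₁ = e^{μβ} → β = ln(T₂/T₁)/μ.
β = ln(7047/1854)/0.33 = 1.335/0.33 = 4.046 rad.
In degrees: β = 4.046 × 180/π = 232°.

β_min ≈ 232°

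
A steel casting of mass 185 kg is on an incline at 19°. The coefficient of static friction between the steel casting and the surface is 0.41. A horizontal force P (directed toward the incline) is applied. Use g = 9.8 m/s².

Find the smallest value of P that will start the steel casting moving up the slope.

At impending motion up the slope, friction acts down-slope at its limit: f = μ_s N.
Perpendicular to the incline: N = m g cos θ + P sin θ.
Along the incline: P cos θ = m g sin θ + μ_s N = m g sin θ + μ_s (m g cos θ + P sin θ).
Solving, P (cos θ − μ_s sin θ) = m g (sin θ + μ_s cos θ), so P = 185×9.8×(sin 19° + 0.41 cos 19°)/(cos 19° − 0.41 sin 19°) = 1810×0.7132/0.812 = 1590 N.

P ≈ 1590 N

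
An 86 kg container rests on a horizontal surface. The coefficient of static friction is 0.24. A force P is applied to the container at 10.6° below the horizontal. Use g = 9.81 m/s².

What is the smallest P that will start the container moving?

N = m g + P sin α (the push presses the container into the horizontal surface).
At impending slip, P cos α = μ_s N = μ_s (m g + P sin α).
Solving: P (cos α − μ_s sin α) = μ_s m g → P = 0.24×844/(cos 10.6° − 0.24 sin 10.6°) = 202/0.9388 = 216 N.

P ≈ 216 N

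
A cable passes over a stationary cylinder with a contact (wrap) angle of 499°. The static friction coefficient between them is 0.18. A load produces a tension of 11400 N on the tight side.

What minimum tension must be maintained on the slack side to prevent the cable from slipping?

T_min ≈ 2380 N

Capstan equation at impending slip: T_tight/T_slack = e^{μβ}.
β = 499° = 8.709 rad; e^{μβ} = e^{0.18×8.709} = 4.795.
T_slack = T_tight / e^{μβ} = 11400 / 4.795 = 2380 N.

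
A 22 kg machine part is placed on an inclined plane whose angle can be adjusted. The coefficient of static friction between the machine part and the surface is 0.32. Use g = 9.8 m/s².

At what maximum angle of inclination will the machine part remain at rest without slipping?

At the slip threshold, m g sin θ = μ_s · m g cos θ, so tan θ = μ_s.
θ_max = arctan(0.32) = 17.7°.

θ_max ≈ 17.7°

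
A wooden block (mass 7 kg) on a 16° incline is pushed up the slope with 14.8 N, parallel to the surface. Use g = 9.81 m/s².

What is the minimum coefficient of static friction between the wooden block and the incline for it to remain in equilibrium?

μ_s,min ≈ 0.0625

N = m g cos θ = 66.01 N.
Friction must make up the shortfall along the incline: f = m g sin θ − P = 18.93 − 14.8 = 4.128 N.
At the threshold f = μ_s N, so μ_s,min = 4.128/66.01 = 0.0625.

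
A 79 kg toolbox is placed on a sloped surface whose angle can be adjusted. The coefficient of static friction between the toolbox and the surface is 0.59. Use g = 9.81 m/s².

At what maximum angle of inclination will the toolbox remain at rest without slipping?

θ_max ≈ 30.5°

At the slip threshold, m g sin θ = μ_s · m g cos θ, so tan θ = μ_s.
θ_max = arctan(0.59) = 30.5°.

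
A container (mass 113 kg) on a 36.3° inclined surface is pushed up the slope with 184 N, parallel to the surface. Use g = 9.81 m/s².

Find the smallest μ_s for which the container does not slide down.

N = m g cos θ = 893.4 N.
Friction must make up the shortfall along the incline: f = m g sin θ − P = 656.3 − 184 = 472.3 N.
At the threshold f = μ_s N, so μ_s,min = 472.3/893.4 = 0.529.

μ_s,min ≈ 0.529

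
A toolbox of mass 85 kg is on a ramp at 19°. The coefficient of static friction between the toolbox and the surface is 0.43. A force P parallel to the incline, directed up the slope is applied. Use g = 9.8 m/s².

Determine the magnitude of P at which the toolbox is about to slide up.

P ≈ 610 N

At impending motion up the slope, friction acts down-slope at its limit: f = μ_s N.
P is parallel to the surface, so N = m g cos θ = 788 N.
Along the incline: P = m g sin θ + μ_s N = 271 + 0.43×788 = 610 N.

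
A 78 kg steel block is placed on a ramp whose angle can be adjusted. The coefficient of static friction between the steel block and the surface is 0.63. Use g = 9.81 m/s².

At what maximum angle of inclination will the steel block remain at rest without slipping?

θ_max ≈ 32.2°

At the slip threshold, m g sin θ = μ_s · m g cos θ, so tan θ = μ_s.
θ_max = arctan(0.63) = 32.2°.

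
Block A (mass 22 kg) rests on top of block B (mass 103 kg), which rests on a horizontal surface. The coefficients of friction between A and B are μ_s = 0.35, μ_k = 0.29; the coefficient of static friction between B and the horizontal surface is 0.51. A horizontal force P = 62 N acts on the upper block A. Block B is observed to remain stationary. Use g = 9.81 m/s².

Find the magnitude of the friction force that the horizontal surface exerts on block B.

f ≈ 62 N

The normal force B exerts on A is simply A's weight, N₁ = 215.8 N.
Maximum static friction on A from B: μ_s N₁ = 0.35×215.8 = 75.54 N.
P = 62 N is within that limit, so A and B move together (both at rest); the A–B friction is simply f₁ = P = 62 N.
B experiences an equal 62 N forward from A (third law). B is in equilibrium, so the floor supplies f₂ = 62 N of static friction (limit μ_s(m_A+m_B)g = 625.4 N, not exceeded).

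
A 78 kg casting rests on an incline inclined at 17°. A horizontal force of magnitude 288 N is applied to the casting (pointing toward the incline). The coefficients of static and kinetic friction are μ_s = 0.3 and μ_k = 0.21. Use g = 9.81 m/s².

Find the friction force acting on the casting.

f ≈ 51.7 N (down the incline)

The horizontal push has a component P sin θ into the surface, so N = m g cos θ + P sin θ = 731.7 + 84.2 = 815.9 N.
Parallel to the incline: P cos θ − m g sin θ = 275.4 − 223.7 = 51.7 N; the friction needed to balance this is 51.7 N acting down the slope.
Maximum static friction: μ_s N = 0.3 × 815.9 = 244.8 N.
|f_req| = 51.7 ≤ 244.8 N → the casting is in equilibrium; friction equals the required value.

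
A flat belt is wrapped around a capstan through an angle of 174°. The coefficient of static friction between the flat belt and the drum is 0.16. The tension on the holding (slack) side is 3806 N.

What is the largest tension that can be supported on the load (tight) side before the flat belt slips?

T_max ≈ 6190 N

At impending slip the capstan equation gives T₂/T₁ = e^{μβ} with β in radians.
β = 174° × π/180 = 3.037 rad.
e^{μβ} = e^{0.16×3.037} = 1.626.
T₂ = T₁ · e^{μβ} = 3806 × 1.626 = 6190 N.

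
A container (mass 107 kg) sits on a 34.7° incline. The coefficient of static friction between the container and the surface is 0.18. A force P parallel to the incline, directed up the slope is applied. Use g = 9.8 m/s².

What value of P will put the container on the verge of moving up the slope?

At impending motion up the slope, friction acts down-slope at its limit: f = μ_s N.
P is parallel to the surface, so N = m g cos θ = 862 N.
Along the incline: P = m g sin θ + μ_s N = 597 + 0.18×862 = 752 N.

P ≈ 752 N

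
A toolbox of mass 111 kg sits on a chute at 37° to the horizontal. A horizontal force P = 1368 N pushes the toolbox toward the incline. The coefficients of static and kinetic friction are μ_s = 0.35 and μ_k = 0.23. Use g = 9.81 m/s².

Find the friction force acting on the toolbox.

Normal direction: N = m g cos θ + P sin θ = 1693 N.
Parallel to the incline: P cos θ − m g sin θ = 1093 − 655.3 = 437.2 N; the friction needed to balance this is 437.2 N acting down the slope.
The limit of static friction is μ_s N = 592.5 N.
|f_req| = 437.2 ≤ 592.5 N → the toolbox is in equilibrium; friction equals the required value.

f ≈ 437 N (down the incline)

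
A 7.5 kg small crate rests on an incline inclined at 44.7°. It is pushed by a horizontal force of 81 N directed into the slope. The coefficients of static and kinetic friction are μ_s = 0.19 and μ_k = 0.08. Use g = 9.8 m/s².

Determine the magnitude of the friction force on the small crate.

Resolve perpendicular to the incline: N = m g cos θ + P sin θ = 7.5×9.8×cos 44.7° + 81×sin 44.7° = 109.2 N.
Along the incline, the net driving force (taking up-slope positive) is P cos θ − m g sin θ = 57.57 − 51.7 = 5.875 N, so equilibrium requires friction f = -5.875 N (down-slope).
Maximum static friction: μ_s N = 0.19 × 109.2 = 20.75 N.
Since 5.875 N is within the 20.75 N limit, the small crate stays put and friction is exactly 5.88 N.

f ≈ 5.88 N (down the incline)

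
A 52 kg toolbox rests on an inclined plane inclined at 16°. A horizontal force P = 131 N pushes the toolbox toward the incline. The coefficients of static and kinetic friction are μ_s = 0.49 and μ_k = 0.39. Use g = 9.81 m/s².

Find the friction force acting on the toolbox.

f ≈ 14.7 N (up the incline)

Resolve perpendicular to the incline: N = m g cos θ + P sin θ = 52×9.81×cos 16° + 131×sin 16° = 526.5 N.
Parallel to the incline: P cos θ − m g sin θ = 125.9 − 140.6 = -14.68 N; the friction needed to balance this is 14.68 N acting up the slope.
Maximum static friction: μ_s N = 0.49 × 526.5 = 258 N.
Since 14.68 N is within the 258 N limit, the toolbox stays put and friction is exactly 14.7 N.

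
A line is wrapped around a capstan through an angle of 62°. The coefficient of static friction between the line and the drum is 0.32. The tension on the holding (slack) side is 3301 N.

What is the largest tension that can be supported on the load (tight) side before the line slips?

At impending slip the capstan equation gives T₂/T₁ = e^{μβ} with β in radians.
β = 62° × π/180 = 1.082 rad.
e^{μβ} = e^{0.32×1.082} = 1.414.
T₂ = T₁ · e^{μβ} = 3301 × 1.414 = 4670 N.

T_max ≈ 4670 N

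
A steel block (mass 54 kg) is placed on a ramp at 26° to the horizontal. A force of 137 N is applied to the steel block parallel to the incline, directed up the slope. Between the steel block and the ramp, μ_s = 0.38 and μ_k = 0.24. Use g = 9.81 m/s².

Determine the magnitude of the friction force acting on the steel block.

Normal force: N = m g cos θ = 54 × 9.81 × cos 26° = 476.1 N.
Parallel to the incline, ΣF = 0 gives f = m g sin θ − P = 232.2 − 137 = 95.22 N (up-slope positive).
The static-friction ceiling is μ_s N = 0.38 × 476.1 = 180.9 N.
Since |95.22| ≤ 180.9 N, static friction is sufficient; f equals the required value, not μ_s N.

f ≈ 95.2 N (up the incline)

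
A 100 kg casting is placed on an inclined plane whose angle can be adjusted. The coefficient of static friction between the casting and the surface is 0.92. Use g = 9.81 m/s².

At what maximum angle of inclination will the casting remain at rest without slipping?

At the slip threshold, m g sin θ = μ_s · m g cos θ, so tan θ = μ_s.
θ_max = arctan(0.92) = 42.6°.

θ_max ≈ 42.6°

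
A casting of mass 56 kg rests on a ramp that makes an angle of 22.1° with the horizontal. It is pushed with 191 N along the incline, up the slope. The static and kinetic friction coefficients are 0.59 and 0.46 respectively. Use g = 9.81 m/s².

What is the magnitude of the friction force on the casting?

f ≈ 15.7 N (up the incline)

The normal reaction is N = m g cos θ = 509 N.
Parallel to the incline, ΣF = 0 gives f = m g sin θ − P = 206.7 − 191 = 15.68 N (up-slope positive).
Static friction can supply at most μ_s N = 300.3 N.
Since |15.68| ≤ 300.3 N, the casting remains in static equilibrium and friction takes exactly the required value.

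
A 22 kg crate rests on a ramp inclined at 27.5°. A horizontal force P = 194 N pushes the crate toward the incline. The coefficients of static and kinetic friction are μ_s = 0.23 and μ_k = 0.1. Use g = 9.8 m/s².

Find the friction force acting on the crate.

The horizontal push has a component P sin θ into the surface, so N = m g cos θ + P sin θ = 191.2 + 89.58 = 280.8 N.
Along the incline, the net driving force (taking up-slope positive) is P cos θ − m g sin θ = 172.1 − 99.55 = 72.53 N, so equilibrium requires friction f = -72.53 N (down-slope).
The limit of static friction is μ_s N = 64.59 N.
The required 72.53 N exceeds the static limit, so the crate slides up-slope and f = μ_k N = 0.1×280.8 = 28.1 N.

f ≈ 28.1 N (down the incline)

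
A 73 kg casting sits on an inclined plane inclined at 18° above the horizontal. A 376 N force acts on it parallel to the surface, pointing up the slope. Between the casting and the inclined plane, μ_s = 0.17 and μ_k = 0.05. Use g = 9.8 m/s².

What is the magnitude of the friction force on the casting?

Normal force: N = m g cos θ = 73 × 9.8 × cos 18° = 680.4 N.
For equilibrium along the incline the friction force must supply f = m g sin θ − P = 221.1 − 376 = -154.9 N (positive meaning up-slope).
The static-friction ceiling is μ_s N = 0.17 × 680.4 = 115.7 N.
Since |-154.9| > 115.7 N, static friction cannot hold it; the casting slides up the incline and kinetic friction applies: f = μ_k N = 0.05 × 680.4 = 34 N.

f ≈ 34 N (down the incline)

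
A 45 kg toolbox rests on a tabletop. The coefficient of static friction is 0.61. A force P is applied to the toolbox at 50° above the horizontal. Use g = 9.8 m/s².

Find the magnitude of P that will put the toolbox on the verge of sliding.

N = m g − P sin α (the pull lifts the toolbox).
At impending slip, P cos α = μ_s N = μ_s (m g − P sin α).
Solving: P (cos α + μ_s sin α) = μ_s m g → P = 0.61×441/(cos 50° + 0.61 sin 50°) = 269/1.11 = 242 N.

P ≈ 242 N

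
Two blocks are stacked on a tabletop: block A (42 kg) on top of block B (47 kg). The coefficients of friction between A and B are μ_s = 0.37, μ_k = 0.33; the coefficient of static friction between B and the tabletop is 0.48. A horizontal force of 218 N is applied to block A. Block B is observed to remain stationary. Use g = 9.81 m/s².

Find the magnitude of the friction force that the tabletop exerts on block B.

f ≈ 136 N

Normal force at the A–B interface: N₁ = m_A g = 412 N.
Maximum static friction on A from B: μ_s N₁ = 0.37×412 = 152.4 N.
Since P = 218 N > 152.4 N, A slides on B; the A–B friction is kinetic: f₁ = μ_k N₁ = 0.33×412 = 136 N.
By Newton's third law B feels 136 N forward from A. With B stationary, the floor's static friction on B balances it: f₂ = 136 N (well within μ_s(m_A+m_B)g = 419.1 N).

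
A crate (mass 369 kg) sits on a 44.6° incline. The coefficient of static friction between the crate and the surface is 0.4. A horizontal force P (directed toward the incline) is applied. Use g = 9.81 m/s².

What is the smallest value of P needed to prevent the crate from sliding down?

P_min ≈ 1520 N

The crate tends to slide down (tan θ > μ_s), so at the point of impending slip friction acts up-slope at its limit: f = μ_s N.
Perpendicular to the incline: N = m g cos θ + P sin θ.
Along the incline: P cos θ + μ_s N = m g sin θ, i.e. P cos θ + μ_s (m g cos θ + P sin θ) = m g sin θ.
Solving, P (cos θ + μ_s sin θ) = m g (sin θ − μ_s cos θ), so P = 3620×0.4173/0.9929 = 1520 N.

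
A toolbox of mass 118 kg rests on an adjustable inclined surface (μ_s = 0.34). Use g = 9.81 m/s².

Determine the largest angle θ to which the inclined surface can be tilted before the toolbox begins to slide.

At the slip threshold, m g sin θ = μ_s · m g cos θ, so tan θ = μ_s.
θ_max = arctan(0.34) = 18.8°.

θ_max ≈ 18.8°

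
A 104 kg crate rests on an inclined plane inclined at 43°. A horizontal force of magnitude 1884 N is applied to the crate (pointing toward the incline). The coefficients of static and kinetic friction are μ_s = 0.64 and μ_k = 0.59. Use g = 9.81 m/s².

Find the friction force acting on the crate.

The horizontal push has a component P sin θ into the surface, so N = m g cos θ + P sin θ = 746.2 + 1285 = 2031 N.
Along the incline, the net driving force (taking up-slope positive) is P cos θ − m g sin θ = 1378 − 695.8 = 682.1 N, so equilibrium requires friction f = -682.1 N (down-slope).
The limit of static friction is μ_s N = 1300 N.
|f_req| = 682.1 ≤ 1300 N → the crate is in equilibrium; friction equals the required value.

f ≈ 682 N (down the incline)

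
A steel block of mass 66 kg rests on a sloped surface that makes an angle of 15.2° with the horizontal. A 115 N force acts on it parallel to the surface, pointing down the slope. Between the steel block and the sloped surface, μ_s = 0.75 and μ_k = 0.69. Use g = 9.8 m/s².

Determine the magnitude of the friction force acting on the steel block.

The normal reaction is N = m g cos θ = 624.2 N.
Parallel to the incline, ΣF = 0 gives f = m g sin θ + P = 169.6 + 115 = 284.6 N (up-slope positive).
The static-friction ceiling is μ_s N = 0.75 × 624.2 = 468.1 N.
Since |284.6| ≤ 468.1 N, the steel block remains in static equilibrium and friction takes exactly the required value.

f ≈ 285 N (up the incline)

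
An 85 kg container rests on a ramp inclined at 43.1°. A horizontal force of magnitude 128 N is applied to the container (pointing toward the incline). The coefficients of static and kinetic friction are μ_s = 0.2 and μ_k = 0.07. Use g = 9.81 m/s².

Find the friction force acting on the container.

f ≈ 48.7 N (up the incline)

The horizontal push has a component P sin θ into the surface, so N = m g cos θ + P sin θ = 608.8 + 87.46 = 696.3 N.
Parallel to the incline: P cos θ − m g sin θ = 93.46 − 569.7 = -476.3 N; the friction needed to balance this is 476.3 N acting up the slope.
Maximum static friction: μ_s N = 0.2 × 696.3 = 139.3 N.
The required 476.3 N exceeds the static limit, so the container slides down-slope and f = μ_k N = 0.07×696.3 = 48.7 N.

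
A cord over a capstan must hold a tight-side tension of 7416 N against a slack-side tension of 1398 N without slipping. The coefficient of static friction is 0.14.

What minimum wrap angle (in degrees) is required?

β_min ≈ 683°

T₂/T₁ = e^{μβ} → β = ln(T₂/T₁)/μ.
β = ln(7416/1398)/0.14 = 1.669/0.14 = 11.92 rad.
In degrees: β = 11.92 × 180/π = 683°.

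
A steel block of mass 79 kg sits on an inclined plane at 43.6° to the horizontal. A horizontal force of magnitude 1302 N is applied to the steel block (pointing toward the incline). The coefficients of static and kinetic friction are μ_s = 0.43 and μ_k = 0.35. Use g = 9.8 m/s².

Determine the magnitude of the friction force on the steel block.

f ≈ 409 N (down the incline)

Resolve perpendicular to the incline: N = m g cos θ + P sin θ = 79×9.8×cos 43.6° + 1302×sin 43.6° = 1459 N.
Parallel to the incline: P cos θ − m g sin θ = 942.9 − 533.9 = 409 N; the friction needed to balance this is 409 N acting down the slope.
Maximum static friction: μ_s N = 0.43 × 1459 = 627.2 N.
Since 409 N is within the 627.2 N limit, the steel block stays put and friction is exactly 409 N.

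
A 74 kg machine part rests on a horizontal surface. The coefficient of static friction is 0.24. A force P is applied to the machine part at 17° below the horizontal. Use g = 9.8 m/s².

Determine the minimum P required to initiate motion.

P ≈ 196 N

N = m g + P sin α (the push presses the machine part into the horizontal surface).
At impending slip, P cos α = μ_s N = μ_s (m g + P sin α).
Solving: P (cos α − μ_s sin α) = μ_s m g → P = 0.24×725/(cos 17° − 0.24 sin 17°) = 174/0.8861 = 196 N.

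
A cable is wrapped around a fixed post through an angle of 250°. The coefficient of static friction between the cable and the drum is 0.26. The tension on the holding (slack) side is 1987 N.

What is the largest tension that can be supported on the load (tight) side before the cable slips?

At impending slip the capstan equation gives T₂/T₁ = e^{μβ} with β in radians.
β = 250° × π/180 = 4.363 rad.
e^{μβ} = e^{0.26×4.363} = 3.11.
T₂ = T₁ · e^{μβ} = 1987 × 3.11 = 6180 N.

T_max ≈ 6180 N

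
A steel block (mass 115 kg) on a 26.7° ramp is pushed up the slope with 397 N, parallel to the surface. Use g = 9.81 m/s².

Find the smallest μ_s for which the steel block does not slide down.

μ_s,min ≈ 0.109

N = m g cos θ = 1008 N.
Friction must make up the shortfall along the incline: f = m g sin θ − P = 506.9 − 397 = 109.9 N.
At the threshold f = μ_s N, so μ_s,min = 109.9/1008 = 0.109.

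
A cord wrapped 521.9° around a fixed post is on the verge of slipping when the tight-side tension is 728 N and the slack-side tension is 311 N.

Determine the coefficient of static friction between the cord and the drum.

μ ≈ 0.0934

T₂/T₁ = e^{μβ} → μ = ln(T₂/T₁)/β.
β = 521.9° = 9.109 rad.
μ = ln(728/311)/9.109 = ln(2.341)/9.109 = 0.0934.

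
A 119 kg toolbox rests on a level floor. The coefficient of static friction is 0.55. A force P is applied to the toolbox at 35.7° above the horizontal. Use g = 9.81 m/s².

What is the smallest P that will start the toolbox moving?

P ≈ 567 N

N = m g − P sin α (the pull lifts the toolbox).
At impending slip, P cos α = μ_s N = μ_s (m g − P sin α).
Solving: P (cos α + μ_s sin α) = μ_s m g → P = 0.55×1170/(cos 35.7° + 0.55 sin 35.7°) = 642/1.133 = 567 N.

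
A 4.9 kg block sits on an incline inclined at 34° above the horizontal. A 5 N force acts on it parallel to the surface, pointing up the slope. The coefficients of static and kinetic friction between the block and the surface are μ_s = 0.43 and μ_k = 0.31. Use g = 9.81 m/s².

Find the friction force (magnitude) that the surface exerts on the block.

f ≈ 12.4 N (up the incline)

The normal reaction is N = m g cos θ = 39.85 N.
Parallel to the incline, ΣF = 0 gives f = m g sin θ − P = 26.88 − 5 = 21.88 N (up-slope positive).
Static friction can supply at most μ_s N = 17.14 N.
|21.88| exceeds 17.14 N, so the block slips down-slope; friction is kinetic, f = μ_k N = 0.31×39.85 = 12.4 N.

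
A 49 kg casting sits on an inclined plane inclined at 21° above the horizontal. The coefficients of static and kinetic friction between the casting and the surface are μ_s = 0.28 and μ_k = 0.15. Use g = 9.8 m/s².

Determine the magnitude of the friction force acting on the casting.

Normal force: N = m g cos θ = 49 × 9.8 × cos 21° = 448.3 N.
Along the slope the weight component is m g sin θ = 172.1 N; friction must supply exactly this, acting up-slope.
Static friction can supply at most μ_s N = 125.5 N.
Since |172.1| > 125.5 N, static friction cannot hold it; the casting slides down the incline and kinetic friction applies: f = μ_k N = 0.15 × 448.3 = 67.2 N.

f ≈ 67.2 N (up the incline)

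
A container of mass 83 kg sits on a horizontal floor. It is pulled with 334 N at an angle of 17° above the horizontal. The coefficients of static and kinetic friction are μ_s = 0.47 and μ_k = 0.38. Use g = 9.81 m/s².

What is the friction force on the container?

The vertical component of P reduces the normal force: N = m g − P sin α = 814.2 − 97.65 = 716.6 N.
The horizontal driving force is P cos α = 319.4 N, so equilibrium needs friction f = 319.4 N.
μ_s N = 0.47 × 716.6 = 336.8 N.
319.4 ≤ 336.8 N → static; friction equals the required 319 N.

f ≈ 319 N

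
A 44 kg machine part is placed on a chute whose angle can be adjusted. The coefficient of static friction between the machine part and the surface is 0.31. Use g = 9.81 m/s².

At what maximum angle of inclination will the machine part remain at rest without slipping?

At the slip threshold, m g sin θ = μ_s · m g cos θ, so tan θ = μ_s.
θ_max = arctan(0.31) = 17.2°.

θ_max ≈ 17.2°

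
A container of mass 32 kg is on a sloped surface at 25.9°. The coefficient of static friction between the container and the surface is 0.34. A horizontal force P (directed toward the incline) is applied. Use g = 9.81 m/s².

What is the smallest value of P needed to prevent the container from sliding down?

The container tends to slide down (tan θ > μ_s), so at the point of impending slip friction acts up-slope at its limit: f = μ_s N.
Perpendicular to the incline: N = m g cos θ + P sin θ.
Along the incline: P cos θ + μ_s N = m g sin θ, i.e. P cos θ + μ_s (m g cos θ + P sin θ) = m g sin θ.
Solving, P (cos θ + μ_s sin θ) = m g (sin θ − μ_s cos θ), so P = 314×0.131/1.048 = 39.2 N.

P_min ≈ 39.2 N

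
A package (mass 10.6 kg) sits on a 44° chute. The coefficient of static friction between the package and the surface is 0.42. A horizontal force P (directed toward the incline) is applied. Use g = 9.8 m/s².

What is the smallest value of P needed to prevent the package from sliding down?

The package tends to slide down (tan θ > μ_s), so at the point of impending slip friction acts up-slope at its limit: f = μ_s N.
Perpendicular to the incline: N = m g cos θ + P sin θ.
Along the incline: P cos θ + μ_s N = m g sin θ, i.e. P cos θ + μ_s (m g cos θ + P sin θ) = m g sin θ.
Solving, P (cos θ + μ_s sin θ) = m g (sin θ − μ_s cos θ), so P = 104×0.3925/1.011 = 40.3 N.

P_min ≈ 40.3 N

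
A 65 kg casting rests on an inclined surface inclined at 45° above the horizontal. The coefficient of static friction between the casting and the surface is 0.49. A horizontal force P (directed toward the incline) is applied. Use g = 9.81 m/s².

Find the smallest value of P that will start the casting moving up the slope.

P ≈ 1860 N

At impending motion up the slope, friction acts down-slope at its limit: f = μ_s N.
Perpendicular to the incline: N = m g cos θ + P sin θ.
Along the incline: P cos θ = m g sin θ + μ_s N = m g sin θ + μ_s (m g cos θ + P sin θ).
Solving, P (cos θ − μ_s sin θ) = m g (sin θ + μ_s cos θ), so P = 65×9.81×(sin 45° + 0.49 cos 45°)/(cos 45° − 0.49 sin 45°) = 638×1.054/0.3606 = 1860 N.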